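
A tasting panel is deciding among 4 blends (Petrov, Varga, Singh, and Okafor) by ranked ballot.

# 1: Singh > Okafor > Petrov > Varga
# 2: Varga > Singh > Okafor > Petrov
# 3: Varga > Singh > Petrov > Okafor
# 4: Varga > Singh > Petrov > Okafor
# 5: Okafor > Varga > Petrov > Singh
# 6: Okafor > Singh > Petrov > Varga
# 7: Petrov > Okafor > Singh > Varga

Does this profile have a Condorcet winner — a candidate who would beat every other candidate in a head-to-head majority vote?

No

Head-to-head results (7 voters total):
Petrov vs Varga: Varga wins 4–3.
Petrov vs Singh: Singh wins 5–2.
Petrov vs Okafor: Okafor wins 4–3.
Varga vs Singh: Varga wins 4–3.
Varga vs Okafor: Okafor wins 4–3.
Singh vs Okafor: Singh wins 4–3.
No candidate beats all others: Varga beats Singh beats Okafor beats Varga, a majority cycle.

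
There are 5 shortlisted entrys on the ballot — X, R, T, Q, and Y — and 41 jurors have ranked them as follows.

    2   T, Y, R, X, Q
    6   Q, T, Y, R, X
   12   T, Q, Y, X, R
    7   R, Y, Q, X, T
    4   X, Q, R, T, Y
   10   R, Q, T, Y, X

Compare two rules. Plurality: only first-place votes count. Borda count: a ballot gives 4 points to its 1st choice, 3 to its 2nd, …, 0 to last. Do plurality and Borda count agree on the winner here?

Plurality first-place counts: X 4, R 17, T 14, Q 6, Y 0 → R.
Borda totals: X 37, R 86, T 98, Q 116, Y 73 → Q.
The two rules disagree: plurality picks R, Borda picks Q.

No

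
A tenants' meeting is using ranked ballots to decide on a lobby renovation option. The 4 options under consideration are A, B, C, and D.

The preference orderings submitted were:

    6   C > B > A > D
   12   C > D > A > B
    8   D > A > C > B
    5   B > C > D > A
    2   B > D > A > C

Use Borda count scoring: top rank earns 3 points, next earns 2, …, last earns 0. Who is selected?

Borda scores:
  A: 6·1 + 12·1 + 8·2 + 5·0 + 2·1 = 36
  B: 6·2 + 12·0 + 8·0 + 5·3 + 2·3 = 33
  C: 6·3 + 12·3 + 8·1 + 5·2 + 2·0 = 72
  D: 6·0 + 12·2 + 8·3 + 5·1 + 2·2 = 57
C has the highest total.

C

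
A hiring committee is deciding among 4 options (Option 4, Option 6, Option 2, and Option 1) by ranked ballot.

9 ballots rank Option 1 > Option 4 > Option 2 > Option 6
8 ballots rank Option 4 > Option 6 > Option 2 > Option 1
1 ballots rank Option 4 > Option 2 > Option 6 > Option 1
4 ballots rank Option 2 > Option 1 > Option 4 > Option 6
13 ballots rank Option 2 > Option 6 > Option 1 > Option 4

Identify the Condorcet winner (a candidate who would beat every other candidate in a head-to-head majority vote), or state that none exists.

Head-to-head results (35 voters total):
Option 4 vs Option 6: Option 4 wins 22–13.
Option 4 vs Option 2: Option 4 wins 18–17.
Option 4 vs Option 1: Option 1 wins 26–9.
Option 6 vs Option 2: Option 2 wins 27–8.
Option 6 vs Option 1: Option 6 wins 22–13.
Option 2 vs Option 1: Option 2 wins 26–9.
No candidate beats all others: Option 4 beats Option 6 beats Option 1 beats Option 4, a majority cycle.

There is no Condorcet winner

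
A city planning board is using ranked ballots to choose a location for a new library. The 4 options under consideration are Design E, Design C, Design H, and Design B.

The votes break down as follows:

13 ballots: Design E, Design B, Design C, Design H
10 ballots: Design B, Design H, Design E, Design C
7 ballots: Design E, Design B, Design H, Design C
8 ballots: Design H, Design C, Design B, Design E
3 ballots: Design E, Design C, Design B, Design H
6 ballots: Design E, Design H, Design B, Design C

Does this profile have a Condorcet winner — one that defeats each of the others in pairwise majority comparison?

Head-to-head results (47 voters total):
Design E vs Design C: Design E wins 39–8.
Design E vs Design H: Design E wins 29–18.
Design E vs Design B: Design E wins 29–18.
Design C vs Design H: Design H wins 31–16.
Design C vs Design B: Design B wins 36–11.
Design H vs Design B: Design B wins 33–14.
Design E beats each rival — Design C (39–8), Design H (29–18), Design B (29–18) — so Design E is the Condorcet winner.

Yes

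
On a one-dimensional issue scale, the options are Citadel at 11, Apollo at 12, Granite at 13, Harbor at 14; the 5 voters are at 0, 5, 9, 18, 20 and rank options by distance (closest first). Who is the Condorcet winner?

Citadel

With single-peaked preferences on a line, the Condorcet winner is the candidate closest to the median voter.
The median voter (position 9) is closest to Citadel at 11.
Check: Citadel vs Apollo — voters closer to Citadel: 3 of 5.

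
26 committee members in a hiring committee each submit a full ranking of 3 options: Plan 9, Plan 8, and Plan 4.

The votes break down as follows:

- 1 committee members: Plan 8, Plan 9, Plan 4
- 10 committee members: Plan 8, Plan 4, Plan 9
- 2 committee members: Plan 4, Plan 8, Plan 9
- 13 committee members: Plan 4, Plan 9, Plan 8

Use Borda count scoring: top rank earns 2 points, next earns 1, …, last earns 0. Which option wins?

Borda scores:
  Plan 9: 1 + 10·0 + 2·0 + 13·1 = 14
  Plan 8: 2 + 10·2 + 2·1 + 13·0 = 24
  Plan 4: 0 + 10·1 + 2·2 + 13·2 = 40
Plan 4 has the highest total.

Plan 4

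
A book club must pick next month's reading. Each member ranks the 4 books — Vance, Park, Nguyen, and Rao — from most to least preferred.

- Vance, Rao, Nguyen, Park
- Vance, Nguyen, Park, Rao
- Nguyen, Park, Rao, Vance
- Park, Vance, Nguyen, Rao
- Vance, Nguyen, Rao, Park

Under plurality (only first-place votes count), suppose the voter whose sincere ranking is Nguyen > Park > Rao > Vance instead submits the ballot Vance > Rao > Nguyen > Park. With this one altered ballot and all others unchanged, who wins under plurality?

Vance

First-place totals with the altered ballot: Vance 4, Park 1, Nguyen 0, Rao 0.
The winner is unchanged: still Vance.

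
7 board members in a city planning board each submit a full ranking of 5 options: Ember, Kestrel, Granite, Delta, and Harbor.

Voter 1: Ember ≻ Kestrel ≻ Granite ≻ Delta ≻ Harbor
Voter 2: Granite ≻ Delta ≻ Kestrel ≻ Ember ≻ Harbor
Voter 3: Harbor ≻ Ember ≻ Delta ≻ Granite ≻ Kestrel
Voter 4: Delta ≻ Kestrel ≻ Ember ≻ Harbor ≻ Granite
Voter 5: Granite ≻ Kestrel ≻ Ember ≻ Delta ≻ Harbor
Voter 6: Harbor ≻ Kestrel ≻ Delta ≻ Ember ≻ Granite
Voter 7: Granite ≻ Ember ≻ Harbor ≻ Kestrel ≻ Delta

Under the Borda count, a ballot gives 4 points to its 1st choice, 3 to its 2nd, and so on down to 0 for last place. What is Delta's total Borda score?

Borda scores:
  Ember: 4 + 1 + 3 + 2 + 2 + 1 + 3 = 16
  Kestrel: 3 + 2 + 0 + 3 + 3 + 3 + 1 = 15
  Granite: 2 + 4 + 1 + 0 + 4 + 0 + 4 = 15
  Delta: 1 + 3 + 2 + 4 + 1 + 2 + 0 = 13
  Harbor: 0 + 0 + 4 + 1 + 0 + 4 + 2 = 11

13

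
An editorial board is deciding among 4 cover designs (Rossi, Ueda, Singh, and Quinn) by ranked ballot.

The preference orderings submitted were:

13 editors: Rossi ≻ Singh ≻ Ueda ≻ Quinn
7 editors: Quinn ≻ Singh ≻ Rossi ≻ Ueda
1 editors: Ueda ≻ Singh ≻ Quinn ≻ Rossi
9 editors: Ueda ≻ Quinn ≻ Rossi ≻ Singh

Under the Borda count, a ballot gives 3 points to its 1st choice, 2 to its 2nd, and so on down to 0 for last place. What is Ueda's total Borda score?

43

Borda scores:
  Rossi: 13·3 + 7·1 + 0 + 9·1 = 55
  Ueda: 13·1 + 7·0 + 3 + 9·3 = 43
  Singh: 13·2 + 7·2 + 2 + 9·0 = 42
  Quinn: 13·0 + 7·3 + 1 + 9·2 = 40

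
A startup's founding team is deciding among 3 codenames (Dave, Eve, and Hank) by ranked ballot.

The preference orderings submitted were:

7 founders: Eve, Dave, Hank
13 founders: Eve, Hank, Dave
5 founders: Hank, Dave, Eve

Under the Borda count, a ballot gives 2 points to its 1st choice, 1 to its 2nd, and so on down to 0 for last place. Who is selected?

Borda scores:
  Dave: 7·1 + 13·0 + 5·1 = 12
  Eve: 7·2 + 13·2 + 5·0 = 40
  Hank: 7·0 + 13·1 + 5·2 = 23
Eve has the highest total.

Eve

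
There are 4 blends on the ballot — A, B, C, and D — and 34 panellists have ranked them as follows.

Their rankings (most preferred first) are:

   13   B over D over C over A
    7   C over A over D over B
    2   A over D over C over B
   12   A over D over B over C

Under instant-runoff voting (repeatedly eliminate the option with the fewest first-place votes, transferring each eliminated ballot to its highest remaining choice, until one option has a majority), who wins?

Round 1: A 14, B 13, C 7, D 0. D has the fewest and is eliminated.
Round 2: A 14, B 13, C 7. C has the fewest and is eliminated.
Round 3: A 21, B 13. A has a majority.

A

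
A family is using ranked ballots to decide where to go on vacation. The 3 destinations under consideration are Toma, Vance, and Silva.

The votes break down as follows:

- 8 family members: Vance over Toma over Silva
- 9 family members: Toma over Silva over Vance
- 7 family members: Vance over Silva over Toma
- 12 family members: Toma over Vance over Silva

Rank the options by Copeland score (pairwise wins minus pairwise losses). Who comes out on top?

Pairwise results:
  Toma vs Vance: Toma wins 21–15.
  Toma vs Silva: Toma wins 29–7.
  Vance vs Silva: Vance wins 27–9.
Copeland scores (wins − losses):
  Toma: 2 − 0 = 2
  Vance: 1 − 1 = 0
  Silva: 0 − 2 = -2
Toma has the best Copeland score.

Toma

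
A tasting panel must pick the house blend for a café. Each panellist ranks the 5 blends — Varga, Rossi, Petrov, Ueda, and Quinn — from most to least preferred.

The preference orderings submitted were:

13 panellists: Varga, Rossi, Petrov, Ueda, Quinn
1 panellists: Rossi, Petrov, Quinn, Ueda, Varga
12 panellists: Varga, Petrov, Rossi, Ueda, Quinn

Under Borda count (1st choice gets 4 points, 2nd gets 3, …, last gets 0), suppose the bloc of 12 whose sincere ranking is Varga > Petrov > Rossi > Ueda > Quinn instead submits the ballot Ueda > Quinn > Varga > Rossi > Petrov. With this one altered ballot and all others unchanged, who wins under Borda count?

Borda totals with the altered ballot: Varga 76, Rossi 55, Petrov 29, Ueda 62, Quinn 38.
The winner is unchanged: still Varga.

Varga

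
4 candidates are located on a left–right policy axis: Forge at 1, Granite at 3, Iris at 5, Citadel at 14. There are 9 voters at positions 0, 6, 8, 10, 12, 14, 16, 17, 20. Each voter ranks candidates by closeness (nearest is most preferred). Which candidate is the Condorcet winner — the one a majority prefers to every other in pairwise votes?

With single-peaked preferences on a line, the Condorcet winner is the candidate closest to the median voter.
The median voter (position 12) is closest to Citadel at 14.
Check: Citadel vs Iris — voters closer to Citadel: 6 of 9.

Citadel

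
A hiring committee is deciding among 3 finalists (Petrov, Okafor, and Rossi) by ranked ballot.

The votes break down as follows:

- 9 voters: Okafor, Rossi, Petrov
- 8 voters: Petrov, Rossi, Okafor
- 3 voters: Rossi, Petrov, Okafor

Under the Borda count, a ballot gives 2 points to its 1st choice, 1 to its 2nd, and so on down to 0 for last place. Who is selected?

Rossi

Borda scores:
  Petrov: 9·0 + 8·2 + 3·1 = 19
  Okafor: 9·2 + 8·0 + 3·0 = 18
  Rossi: 9·1 + 8·1 + 3·2 = 23
Rossi has the highest total.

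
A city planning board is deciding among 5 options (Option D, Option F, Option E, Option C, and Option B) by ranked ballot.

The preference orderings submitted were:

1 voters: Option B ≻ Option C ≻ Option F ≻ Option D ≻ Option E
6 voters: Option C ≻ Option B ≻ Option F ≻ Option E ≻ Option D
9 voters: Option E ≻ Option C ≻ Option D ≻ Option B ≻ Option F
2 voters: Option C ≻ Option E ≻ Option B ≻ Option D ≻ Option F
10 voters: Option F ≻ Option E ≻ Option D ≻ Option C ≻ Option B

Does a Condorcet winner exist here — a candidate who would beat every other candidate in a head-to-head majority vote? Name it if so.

Head-to-head results (28 voters total):
Option D vs Option F: Option F wins 17–11.
Option D vs Option E: Option E wins 27–1.
Option D vs Option C: Option C wins 18–10.
Option D vs Option B: Option D wins 19–9.
Option F vs Option E: Option F wins 17–11.
Option F vs Option C: Option C wins 18–10.
Option F vs Option B: Option B wins 18–10.
Option E vs Option C: Option E wins 19–9.
Option E vs Option B: Option E wins 21–7.
Option C vs Option B: Option C wins 27–1.
No candidate beats all others: Option D beats Option B beats Option F beats Option D, a majority cycle.

There is no Condorcet winner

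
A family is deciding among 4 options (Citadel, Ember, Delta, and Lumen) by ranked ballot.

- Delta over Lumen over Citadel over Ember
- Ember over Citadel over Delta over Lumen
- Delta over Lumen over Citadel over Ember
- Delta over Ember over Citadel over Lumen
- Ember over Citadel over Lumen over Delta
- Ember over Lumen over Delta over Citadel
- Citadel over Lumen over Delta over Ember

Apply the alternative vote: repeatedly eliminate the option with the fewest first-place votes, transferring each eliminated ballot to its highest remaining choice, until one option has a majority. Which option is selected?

Round 1: Ember 3, Delta 3, Citadel 1, Lumen 0. Lumen has the fewest and is eliminated.
Round 2: Ember 3, Delta 3, Citadel 1. Citadel has the fewest and is eliminated.
Round 3: Delta 4, Ember 3. Delta has a majority.

Delta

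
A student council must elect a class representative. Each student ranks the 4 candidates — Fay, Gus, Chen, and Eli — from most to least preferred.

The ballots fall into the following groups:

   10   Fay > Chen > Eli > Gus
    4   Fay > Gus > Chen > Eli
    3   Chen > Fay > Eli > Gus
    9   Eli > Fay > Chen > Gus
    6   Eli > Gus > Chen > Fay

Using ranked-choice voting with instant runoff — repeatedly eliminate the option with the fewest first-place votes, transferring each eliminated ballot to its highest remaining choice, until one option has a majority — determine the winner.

Round 1: Eli 15, Fay 14, Chen 3, Gus 0. Gus has the fewest and is eliminated.
Round 2: Eli 15, Fay 14, Chen 3. Chen has the fewest and is eliminated.
Round 3: Fay 17, Eli 15. Fay has a majority.

Fay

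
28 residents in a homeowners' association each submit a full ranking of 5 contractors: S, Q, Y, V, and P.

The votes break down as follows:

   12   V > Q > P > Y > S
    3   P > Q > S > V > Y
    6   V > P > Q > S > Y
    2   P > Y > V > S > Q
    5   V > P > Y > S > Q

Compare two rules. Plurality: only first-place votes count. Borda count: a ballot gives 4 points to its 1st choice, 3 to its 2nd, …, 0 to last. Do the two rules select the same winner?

Plurality first-place counts: S 0, Q 0, Y 0, V 23, P 5 → V.
Borda totals: S 19, Q 57, Y 28, V 99, P 77 → V.
The two rules agree on V.

Yes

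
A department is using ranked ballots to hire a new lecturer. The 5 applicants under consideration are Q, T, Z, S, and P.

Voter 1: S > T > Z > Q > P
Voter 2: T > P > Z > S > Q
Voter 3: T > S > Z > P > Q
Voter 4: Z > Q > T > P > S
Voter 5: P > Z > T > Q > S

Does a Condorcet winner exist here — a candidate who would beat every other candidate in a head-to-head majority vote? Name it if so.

T

Head-to-head results (5 voters total):
Q vs T: T wins 4–1.
Q vs Z: Z wins 5–0.
Q vs S: S wins 3–2.
Q vs P: P wins 3–2.
T vs Z: T wins 3–2.
T vs S: T wins 4–1.
T vs P: T wins 4–1.
Z vs S: Z wins 3–2.
Z vs P: Z wins 3–2.
S vs P: P wins 3–2.
T beats each rival — Q (4–1), Z (3–2), S (4–1), P (4–1) — so T is the Condorcet winner.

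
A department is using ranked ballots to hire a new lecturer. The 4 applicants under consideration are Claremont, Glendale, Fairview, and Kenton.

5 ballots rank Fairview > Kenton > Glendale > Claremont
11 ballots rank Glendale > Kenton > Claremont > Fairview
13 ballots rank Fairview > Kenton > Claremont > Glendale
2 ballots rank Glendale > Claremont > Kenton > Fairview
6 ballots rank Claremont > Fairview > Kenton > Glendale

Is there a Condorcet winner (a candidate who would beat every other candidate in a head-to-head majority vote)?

No

Head-to-head results (37 voters total):
Claremont vs Glendale: Claremont wins 19–18.
Claremont vs Fairview: Claremont wins 19–18.
Claremont vs Kenton: Kenton wins 29–8.
Glendale vs Fairview: Fairview wins 24–13.
Glendale vs Kenton: Kenton wins 24–13.
Fairview vs Kenton: Fairview wins 24–13.
No candidate beats all others: Claremont beats Fairview beats Kenton beats Claremont, a majority cycle.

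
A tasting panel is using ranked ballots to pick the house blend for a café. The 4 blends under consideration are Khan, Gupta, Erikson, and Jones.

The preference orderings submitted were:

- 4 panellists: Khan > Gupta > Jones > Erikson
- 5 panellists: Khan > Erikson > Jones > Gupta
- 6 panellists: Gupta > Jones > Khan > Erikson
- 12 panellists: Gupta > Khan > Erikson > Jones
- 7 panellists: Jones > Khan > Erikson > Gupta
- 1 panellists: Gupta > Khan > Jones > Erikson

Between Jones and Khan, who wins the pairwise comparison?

Khan

Ballots ranking Jones above Khan: 6+7 = 13.
Ballots ranking Khan above Jones: 4+5+12+1 = 22.
Khan wins the head-to-head, 22–13.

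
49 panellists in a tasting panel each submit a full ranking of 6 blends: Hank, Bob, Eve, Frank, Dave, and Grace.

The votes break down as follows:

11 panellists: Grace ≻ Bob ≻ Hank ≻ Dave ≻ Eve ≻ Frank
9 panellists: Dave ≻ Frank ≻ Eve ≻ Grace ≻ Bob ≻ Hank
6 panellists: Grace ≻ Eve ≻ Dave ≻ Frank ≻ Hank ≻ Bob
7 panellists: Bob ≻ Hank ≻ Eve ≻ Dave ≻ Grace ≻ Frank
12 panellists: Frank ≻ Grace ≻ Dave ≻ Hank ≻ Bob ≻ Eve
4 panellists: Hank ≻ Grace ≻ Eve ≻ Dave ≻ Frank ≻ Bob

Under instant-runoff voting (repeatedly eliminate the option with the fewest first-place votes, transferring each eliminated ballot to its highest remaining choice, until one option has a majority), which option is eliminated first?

Round 1: Grace 17, Frank 12, Dave 9, Bob 7, Hank 4, Eve 0. Eve has the fewest and is eliminated.
Round 2: Grace 17, Frank 12, Dave 9, Bob 7, Hank 4. Hank has the fewest and is eliminated.
Round 3: Grace 21, Frank 12, Dave 9, Bob 7. Bob has the fewest and is eliminated.
Round 4: Grace 21, Dave 16, Frank 12. Frank has the fewest and is eliminated.
Round 5: Grace 33, Dave 16. Grace has a majority.

Eve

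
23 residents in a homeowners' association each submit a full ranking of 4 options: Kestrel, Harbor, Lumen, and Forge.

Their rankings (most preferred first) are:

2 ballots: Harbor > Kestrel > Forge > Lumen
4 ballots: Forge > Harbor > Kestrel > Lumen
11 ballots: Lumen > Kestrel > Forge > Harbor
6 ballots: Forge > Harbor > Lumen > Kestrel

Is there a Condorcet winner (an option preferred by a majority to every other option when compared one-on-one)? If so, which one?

Head-to-head results (23 voters total):
Kestrel vs Harbor: Harbor wins 12–11.
Kestrel vs Lumen: Lumen wins 17–6.
Kestrel vs Forge: Kestrel wins 13–10.
Harbor vs Lumen: Harbor wins 12–11.
Harbor vs Forge: Forge wins 21–2.
Lumen vs Forge: Forge wins 12–11.
No candidate beats all others: Kestrel beats Forge beats Harbor beats Kestrel, a majority cycle.

None — there is no Condorcet winner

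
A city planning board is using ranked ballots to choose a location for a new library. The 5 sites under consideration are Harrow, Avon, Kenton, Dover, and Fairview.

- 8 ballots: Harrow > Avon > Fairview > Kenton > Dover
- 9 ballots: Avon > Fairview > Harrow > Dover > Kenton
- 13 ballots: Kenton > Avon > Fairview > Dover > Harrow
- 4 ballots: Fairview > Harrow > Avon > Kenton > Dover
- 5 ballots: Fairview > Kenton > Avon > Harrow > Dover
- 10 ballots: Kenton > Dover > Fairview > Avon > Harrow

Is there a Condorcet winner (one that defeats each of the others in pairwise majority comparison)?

Head-to-head results (49 voters total):
Harrow vs Avon: Avon wins 37–12.
Harrow vs Kenton: Kenton wins 28–21.
Harrow vs Dover: Harrow wins 26–23.
Harrow vs Fairview: Fairview wins 41–8.
Avon vs Kenton: Kenton wins 28–21.
Avon vs Dover: Avon wins 39–10.
Avon vs Fairview: Avon wins 30–19.
Kenton vs Dover: Kenton wins 40–9.
Kenton vs Fairview: Fairview wins 26–23.
Dover vs Fairview: Fairview wins 39–10.
No candidate beats all others: Avon beats Fairview beats Kenton beats Avon, a majority cycle.

No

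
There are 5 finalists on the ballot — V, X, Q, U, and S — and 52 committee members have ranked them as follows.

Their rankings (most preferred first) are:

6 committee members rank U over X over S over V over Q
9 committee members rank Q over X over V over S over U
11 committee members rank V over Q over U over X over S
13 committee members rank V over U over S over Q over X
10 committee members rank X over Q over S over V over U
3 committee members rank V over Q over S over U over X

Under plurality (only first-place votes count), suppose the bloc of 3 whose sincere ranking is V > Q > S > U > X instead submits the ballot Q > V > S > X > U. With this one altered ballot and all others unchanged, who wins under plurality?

V

First-place totals with the altered ballot: V 24, X 10, Q 12, U 6, S 0.
The winner is unchanged: still V.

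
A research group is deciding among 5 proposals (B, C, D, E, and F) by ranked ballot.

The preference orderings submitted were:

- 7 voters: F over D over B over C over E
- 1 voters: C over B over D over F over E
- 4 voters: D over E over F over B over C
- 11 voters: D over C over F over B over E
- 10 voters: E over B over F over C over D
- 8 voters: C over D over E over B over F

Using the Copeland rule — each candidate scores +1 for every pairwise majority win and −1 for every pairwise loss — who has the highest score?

D

Pairwise results:
  B vs C: B wins 21–20.
  B vs D: D wins 30–11.
  B vs E: E wins 22–19.
  B vs F: F wins 22–19.
  C vs D: D wins 22–19.
  C vs E: C wins 27–14.
  C vs F: F wins 21–20.
  D vs E: D wins 31–10.
  D vs F: D wins 24–17.
  E vs F: E wins 22–19.
Copeland scores (wins − losses):
  B: 1 − 3 = -2
  C: 1 − 3 = -2
  D: 4 − 0 = 4
  E: 2 − 2 = 0
  F: 2 − 2 = 0
D has the best Copeland score.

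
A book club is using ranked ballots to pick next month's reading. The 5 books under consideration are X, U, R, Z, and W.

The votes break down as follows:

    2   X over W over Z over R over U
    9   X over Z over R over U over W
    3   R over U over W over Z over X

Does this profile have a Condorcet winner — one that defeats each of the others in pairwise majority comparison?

Yes

Head-to-head results (14 voters total):
X vs U: X wins 11–3.
X vs R: X wins 11–3.
X vs Z: X wins 11–3.
X vs W: X wins 11–3.
U vs R: R wins 14–0.
U vs Z: Z wins 11–3.
U vs W: U wins 12–2.
R vs Z: Z wins 11–3.
R vs W: R wins 12–2.
Z vs W: Z wins 9–5.
X beats each rival — U (11–3), R (11–3), Z (11–3), W (11–3) — so X is the Condorcet winner.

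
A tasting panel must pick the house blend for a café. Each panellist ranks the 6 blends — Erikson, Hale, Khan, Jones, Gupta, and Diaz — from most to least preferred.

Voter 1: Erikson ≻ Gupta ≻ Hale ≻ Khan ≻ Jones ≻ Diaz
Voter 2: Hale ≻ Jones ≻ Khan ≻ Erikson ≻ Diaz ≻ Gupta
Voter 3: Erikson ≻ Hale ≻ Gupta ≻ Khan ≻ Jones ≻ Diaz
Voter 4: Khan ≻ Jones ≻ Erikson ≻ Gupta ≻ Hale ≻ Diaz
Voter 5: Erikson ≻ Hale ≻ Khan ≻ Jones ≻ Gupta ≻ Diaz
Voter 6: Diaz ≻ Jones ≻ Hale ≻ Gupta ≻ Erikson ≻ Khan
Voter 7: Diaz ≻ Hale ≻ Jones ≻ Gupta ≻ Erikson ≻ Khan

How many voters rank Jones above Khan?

Ballots ranking Jones above Khan: 3.
Ballots ranking Khan above Jones: 4.
So 3 of 7 voters prefer Jones to Khan.

3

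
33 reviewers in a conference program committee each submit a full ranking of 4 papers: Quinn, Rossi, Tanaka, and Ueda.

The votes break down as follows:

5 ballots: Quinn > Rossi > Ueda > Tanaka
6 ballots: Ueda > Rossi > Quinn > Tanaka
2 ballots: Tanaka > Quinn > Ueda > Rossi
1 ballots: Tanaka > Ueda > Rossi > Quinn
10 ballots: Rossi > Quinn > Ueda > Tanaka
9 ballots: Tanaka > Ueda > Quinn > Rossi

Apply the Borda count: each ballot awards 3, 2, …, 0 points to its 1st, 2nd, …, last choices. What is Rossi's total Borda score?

Borda scores:
  Quinn: 5·3 + 6·1 + 2·2 + 0 + 10·2 + 9·1 = 54
  Rossi: 5·2 + 6·2 + 2·0 + 1 + 10·3 + 9·0 = 53
  Tanaka: 5·0 + 6·0 + 2·3 + 3 + 10·0 + 9·3 = 36
  Ueda: 5·1 + 6·3 + 2·1 + 2 + 10·1 + 9·2 = 55

53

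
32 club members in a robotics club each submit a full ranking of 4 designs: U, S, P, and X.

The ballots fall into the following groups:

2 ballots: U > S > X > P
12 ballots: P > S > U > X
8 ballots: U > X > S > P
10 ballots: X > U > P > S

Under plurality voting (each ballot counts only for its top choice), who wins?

P

First-place vote totals:
  U: 10
  S: 0
  P: 12
  X: 10
P has the most first-place votes.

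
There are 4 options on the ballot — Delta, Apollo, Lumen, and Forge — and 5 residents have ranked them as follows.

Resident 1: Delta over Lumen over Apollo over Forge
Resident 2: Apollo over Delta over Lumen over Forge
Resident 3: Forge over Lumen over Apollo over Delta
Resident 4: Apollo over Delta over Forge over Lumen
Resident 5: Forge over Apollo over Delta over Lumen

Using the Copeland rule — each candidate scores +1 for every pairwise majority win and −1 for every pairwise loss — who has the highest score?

Apollo

Pairwise results:
  Delta vs Apollo: Apollo wins 4–1.
  Delta vs Lumen: Delta wins 4–1.
  Delta vs Forge: Delta wins 3–2.
  Apollo vs Lumen: Apollo wins 3–2.
  Apollo vs Forge: Apollo wins 3–2.
  Lumen vs Forge: Forge wins 3–2.
Copeland scores (wins − losses):
  Delta: 2 − 1 = 1
  Apollo: 3 − 0 = 3
  Lumen: 0 − 3 = -3
  Forge: 1 − 2 = -1
Apollo has the best Copeland score.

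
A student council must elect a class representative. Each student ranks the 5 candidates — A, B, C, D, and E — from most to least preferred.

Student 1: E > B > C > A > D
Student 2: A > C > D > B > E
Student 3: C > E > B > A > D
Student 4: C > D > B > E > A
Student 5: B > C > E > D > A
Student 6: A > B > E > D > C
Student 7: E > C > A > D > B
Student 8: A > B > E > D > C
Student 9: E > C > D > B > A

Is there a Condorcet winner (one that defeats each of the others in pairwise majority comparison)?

No

Head-to-head results (9 voters total):
A vs B: B wins 5–4.
A vs C: C wins 6–3.
A vs D: A wins 6–3.
A vs E: E wins 6–3.
B vs C: C wins 5–4.
B vs D: B wins 5–4.
B vs E: B wins 5–4.
C vs D: C wins 7–2.
C vs E: E wins 5–4.
D vs E: E wins 7–2.
No candidate beats all others: B beats E beats C beats B, a majority cycle.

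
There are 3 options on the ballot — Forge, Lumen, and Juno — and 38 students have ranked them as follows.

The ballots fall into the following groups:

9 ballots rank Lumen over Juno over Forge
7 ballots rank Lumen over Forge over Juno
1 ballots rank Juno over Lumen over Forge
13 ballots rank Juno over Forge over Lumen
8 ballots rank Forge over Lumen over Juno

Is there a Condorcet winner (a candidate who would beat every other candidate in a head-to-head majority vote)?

Head-to-head results (38 voters total):
Forge vs Lumen: Forge wins 21–17.
Forge vs Juno: Juno wins 23–15.
Lumen vs Juno: Lumen wins 24–14.
No candidate beats all others: Forge beats Lumen beats Juno beats Forge, a majority cycle.

No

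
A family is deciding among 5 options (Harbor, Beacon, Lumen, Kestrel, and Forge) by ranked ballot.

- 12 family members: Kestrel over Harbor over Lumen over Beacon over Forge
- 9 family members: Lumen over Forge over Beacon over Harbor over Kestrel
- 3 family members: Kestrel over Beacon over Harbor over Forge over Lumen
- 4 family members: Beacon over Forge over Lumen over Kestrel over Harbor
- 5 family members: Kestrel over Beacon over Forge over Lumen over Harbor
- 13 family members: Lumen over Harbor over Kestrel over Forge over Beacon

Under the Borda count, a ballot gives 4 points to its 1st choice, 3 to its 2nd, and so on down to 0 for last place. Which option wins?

Lumen

Borda scores:
  Harbor: 12·3 + 9·1 + 3·2 + 4·0 + 5·0 + 13·3 = 90
  Beacon: 12·1 + 9·2 + 3·3 + 4·4 + 5·3 + 13·0 = 70
  Lumen: 12·2 + 9·4 + 3·0 + 4·2 + 5·1 + 13·4 = 125
  Kestrel: 12·4 + 9·0 + 3·4 + 4·1 + 5·4 + 13·2 = 110
  Forge: 12·0 + 9·3 + 3·1 + 4·3 + 5·2 + 13·1 = 65
Lumen has the highest total.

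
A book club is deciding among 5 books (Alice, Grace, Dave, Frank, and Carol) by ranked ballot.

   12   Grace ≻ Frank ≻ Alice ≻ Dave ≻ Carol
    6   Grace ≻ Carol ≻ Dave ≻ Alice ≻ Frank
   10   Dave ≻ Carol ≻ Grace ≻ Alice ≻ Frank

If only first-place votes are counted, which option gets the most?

First-place vote totals:
  Alice: 0
  Grace: 18
  Dave: 10
  Frank: 0
  Carol: 0
Grace has the most first-place votes.

Grace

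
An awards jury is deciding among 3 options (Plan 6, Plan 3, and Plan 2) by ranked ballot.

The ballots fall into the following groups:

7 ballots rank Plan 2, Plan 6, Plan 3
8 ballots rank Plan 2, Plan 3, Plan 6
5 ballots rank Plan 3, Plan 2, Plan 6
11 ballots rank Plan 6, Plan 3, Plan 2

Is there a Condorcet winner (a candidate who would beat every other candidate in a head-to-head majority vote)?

No

Head-to-head results (31 voters total):
Plan 6 vs Plan 3: Plan 6 wins 18–13.
Plan 6 vs Plan 2: Plan 2 wins 20–11.
Plan 3 vs Plan 2: Plan 3 wins 16–15.
No candidate beats all others: Plan 6 beats Plan 3 beats Plan 2 beats Plan 6, a majority cycle.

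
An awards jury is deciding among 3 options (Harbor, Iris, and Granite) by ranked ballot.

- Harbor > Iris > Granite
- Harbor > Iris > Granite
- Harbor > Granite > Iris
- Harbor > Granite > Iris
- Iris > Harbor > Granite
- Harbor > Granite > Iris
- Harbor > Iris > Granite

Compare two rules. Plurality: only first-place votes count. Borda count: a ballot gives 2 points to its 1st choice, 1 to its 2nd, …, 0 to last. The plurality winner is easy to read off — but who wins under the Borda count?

Plurality first-place counts: Harbor 6, Iris 1, Granite 0 → Harbor.
Borda totals: Harbor 13, Iris 5, Granite 3 → Harbor.

Harbor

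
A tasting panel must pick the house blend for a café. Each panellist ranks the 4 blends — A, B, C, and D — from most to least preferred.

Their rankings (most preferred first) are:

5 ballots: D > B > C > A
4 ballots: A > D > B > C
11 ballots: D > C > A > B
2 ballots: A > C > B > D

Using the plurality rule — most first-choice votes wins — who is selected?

First-place vote totals:
  A: 6
  B: 0
  C: 0
  D: 16
D has the most first-place votes.

D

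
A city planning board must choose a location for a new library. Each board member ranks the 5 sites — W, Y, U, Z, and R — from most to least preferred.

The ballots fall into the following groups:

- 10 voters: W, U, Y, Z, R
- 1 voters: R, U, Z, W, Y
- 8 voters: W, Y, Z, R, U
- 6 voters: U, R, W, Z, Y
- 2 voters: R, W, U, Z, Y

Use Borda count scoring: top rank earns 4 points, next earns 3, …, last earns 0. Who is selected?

W

Borda scores:
  W: 10·4 + 1 + 8·4 + 6·2 + 2·3 = 91
  Y: 10·2 + 0 + 8·3 + 6·0 + 2·0 = 44
  U: 10·3 + 3 + 8·0 + 6·4 + 2·2 = 61
  Z: 10·1 + 2 + 8·2 + 6·1 + 2·1 = 36
  R: 10·0 + 4 + 8·1 + 6·3 + 2·4 = 38
W has the highest total.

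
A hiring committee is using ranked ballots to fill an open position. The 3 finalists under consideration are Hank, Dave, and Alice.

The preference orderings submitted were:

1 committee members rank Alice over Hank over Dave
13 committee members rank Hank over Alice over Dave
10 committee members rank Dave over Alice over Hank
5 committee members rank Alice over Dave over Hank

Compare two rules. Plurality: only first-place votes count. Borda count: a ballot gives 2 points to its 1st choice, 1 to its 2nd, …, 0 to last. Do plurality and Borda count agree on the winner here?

No

Plurality first-place counts: Hank 13, Dave 10, Alice 6 → Hank.
Borda totals: Hank 27, Dave 25, Alice 35 → Alice.
The two rules disagree: plurality picks Hank, Borda picks Alice.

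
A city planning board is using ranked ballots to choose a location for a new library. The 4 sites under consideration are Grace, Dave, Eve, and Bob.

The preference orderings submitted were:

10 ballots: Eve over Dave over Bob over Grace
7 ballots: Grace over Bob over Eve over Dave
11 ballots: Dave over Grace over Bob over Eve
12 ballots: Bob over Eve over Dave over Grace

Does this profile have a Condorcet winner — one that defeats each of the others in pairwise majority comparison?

Head-to-head results (40 voters total):
Grace vs Dave: Dave wins 33–7.
Grace vs Eve: Eve wins 22–18.
Grace vs Bob: Bob wins 22–18.
Dave vs Eve: Eve wins 29–11.
Dave vs Bob: Dave wins 21–19.
Eve vs Bob: Bob wins 30–10.
No candidate beats all others: Dave beats Bob beats Eve beats Dave, a majority cycle.

No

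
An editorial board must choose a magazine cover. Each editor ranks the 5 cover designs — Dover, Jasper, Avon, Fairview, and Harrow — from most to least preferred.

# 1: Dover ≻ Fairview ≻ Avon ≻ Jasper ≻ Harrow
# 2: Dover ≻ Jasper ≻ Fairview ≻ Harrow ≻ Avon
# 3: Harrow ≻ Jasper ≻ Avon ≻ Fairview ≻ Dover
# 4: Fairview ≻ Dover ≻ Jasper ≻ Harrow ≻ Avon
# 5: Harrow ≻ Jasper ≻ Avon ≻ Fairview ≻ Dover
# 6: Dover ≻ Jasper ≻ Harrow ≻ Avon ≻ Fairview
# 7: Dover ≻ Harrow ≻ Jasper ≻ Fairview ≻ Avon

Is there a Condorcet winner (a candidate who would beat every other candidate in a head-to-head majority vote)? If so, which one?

Dover

Head-to-head results (7 voters total):
Dover vs Jasper: Dover wins 5–2.
Dover vs Avon: Dover wins 5–2.
Dover vs Fairview: Dover wins 4–3.
Dover vs Harrow: Dover wins 5–2.
Jasper vs Avon: Jasper wins 6–1.
Jasper vs Fairview: Jasper wins 5–2.
Jasper vs Harrow: Jasper wins 4–3.
Avon vs Fairview: Fairview wins 4–3.
Avon vs Harrow: Harrow wins 6–1.
Fairview vs Harrow: Harrow wins 4–3.
Dover beats each rival — Jasper (5–2), Avon (5–2), Fairview (4–3), Harrow (5–2) — so Dover is the Condorcet winner.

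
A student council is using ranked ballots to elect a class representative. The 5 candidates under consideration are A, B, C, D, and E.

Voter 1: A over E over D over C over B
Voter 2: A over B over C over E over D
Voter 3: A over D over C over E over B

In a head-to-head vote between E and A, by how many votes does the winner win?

3

Ballots ranking E above A: 0.
Ballots ranking A above E: 3.
A wins 3–0, a margin of 3.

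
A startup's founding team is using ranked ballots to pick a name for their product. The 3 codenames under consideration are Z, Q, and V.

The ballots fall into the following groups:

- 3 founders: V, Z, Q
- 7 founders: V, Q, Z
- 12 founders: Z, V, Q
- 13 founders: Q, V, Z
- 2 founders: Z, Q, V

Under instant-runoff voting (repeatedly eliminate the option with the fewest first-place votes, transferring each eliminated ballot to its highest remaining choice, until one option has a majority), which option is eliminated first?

Round 1: Z 14, Q 13, V 10. V has the fewest and is eliminated.
Round 2: Q 20, Z 17. Q has a majority.

V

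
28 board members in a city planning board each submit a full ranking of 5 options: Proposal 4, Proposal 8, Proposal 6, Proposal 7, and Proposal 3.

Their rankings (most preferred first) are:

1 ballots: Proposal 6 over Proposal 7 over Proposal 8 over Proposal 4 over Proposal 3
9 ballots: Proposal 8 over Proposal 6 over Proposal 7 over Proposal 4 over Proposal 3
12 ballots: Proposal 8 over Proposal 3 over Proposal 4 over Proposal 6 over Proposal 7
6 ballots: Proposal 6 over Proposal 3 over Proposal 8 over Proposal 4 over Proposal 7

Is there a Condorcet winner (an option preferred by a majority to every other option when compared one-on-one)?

Head-to-head results (28 voters total):
Proposal 4 vs Proposal 8: Proposal 8 wins 28–0.
Proposal 4 vs Proposal 6: Proposal 6 wins 16–12.
Proposal 4 vs Proposal 7: Proposal 4 wins 18–10.
Proposal 4 vs Proposal 3: Proposal 3 wins 18–10.
Proposal 8 vs Proposal 6: Proposal 8 wins 21–7.
Proposal 8 vs Proposal 7: Proposal 8 wins 27–1.
Proposal 8 vs Proposal 3: Proposal 8 wins 22–6.
Proposal 6 vs Proposal 7: Proposal 6 wins 28–0.
Proposal 6 vs Proposal 3: Proposal 6 wins 16–12.
Proposal 7 vs Proposal 3: Proposal 3 wins 18–10.
Proposal 8 beats each rival — Proposal 4 (28–0), Proposal 6 (21–7), Proposal 7 (27–1), Proposal 3 (22–6) — so Proposal 8 is the Condorcet winner.

Yes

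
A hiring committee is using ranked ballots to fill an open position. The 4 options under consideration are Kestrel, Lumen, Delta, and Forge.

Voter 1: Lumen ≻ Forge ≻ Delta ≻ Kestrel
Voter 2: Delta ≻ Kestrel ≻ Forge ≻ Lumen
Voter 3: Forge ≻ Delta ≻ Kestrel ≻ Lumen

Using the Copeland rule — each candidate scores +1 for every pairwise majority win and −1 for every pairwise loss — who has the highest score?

Forge

Pairwise results:
  Kestrel vs Lumen: Kestrel wins 2–1.
  Kestrel vs Delta: Delta wins 3–0.
  Kestrel vs Forge: Forge wins 2–1.
  Lumen vs Delta: Delta wins 2–1.
  Lumen vs Forge: Forge wins 2–1.
  Delta vs Forge: Forge wins 2–1.
Copeland scores (wins − losses):
  Kestrel: 1 − 2 = -1
  Lumen: 0 − 3 = -3
  Delta: 2 − 1 = 1
  Forge: 3 − 0 = 3
Forge has the best Copeland score.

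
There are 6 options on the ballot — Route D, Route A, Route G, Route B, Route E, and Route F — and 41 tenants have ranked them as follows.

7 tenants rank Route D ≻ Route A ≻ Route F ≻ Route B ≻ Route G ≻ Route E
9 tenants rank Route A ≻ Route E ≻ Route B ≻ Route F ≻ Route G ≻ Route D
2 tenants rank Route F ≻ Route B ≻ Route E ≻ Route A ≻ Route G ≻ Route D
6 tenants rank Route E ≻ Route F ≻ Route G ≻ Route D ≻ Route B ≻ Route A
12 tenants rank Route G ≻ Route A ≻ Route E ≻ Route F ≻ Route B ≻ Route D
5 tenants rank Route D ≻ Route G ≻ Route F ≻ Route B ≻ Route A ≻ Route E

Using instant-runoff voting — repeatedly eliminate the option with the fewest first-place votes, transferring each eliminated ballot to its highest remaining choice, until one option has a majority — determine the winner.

Round 1: Route D 12, Route G 12, Route A 9, Route E 6, Route F 2, Route B 0. Route B has the fewest and is eliminated.
Round 2: Route D 12, Route G 12, Route A 9, Route E 6, Route F 2. Route F has the fewest and is eliminated.
Round 3: Route D 12, Route G 12, Route A 9, Route E 8. Route E has the fewest and is eliminated.
Round 4: Route G 18, Route D 12, Route A 11. Route A has the fewest and is eliminated.
Round 5: Route G 29, Route D 12. Route G has a majority.

Route G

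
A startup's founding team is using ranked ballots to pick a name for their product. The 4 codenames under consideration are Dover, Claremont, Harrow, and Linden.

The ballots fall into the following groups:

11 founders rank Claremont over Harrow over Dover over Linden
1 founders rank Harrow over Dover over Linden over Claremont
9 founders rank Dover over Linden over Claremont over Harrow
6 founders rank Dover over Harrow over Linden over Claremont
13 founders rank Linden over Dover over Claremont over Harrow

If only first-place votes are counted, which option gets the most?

Dover

First-place vote totals:
  Dover: 15
  Claremont: 11
  Harrow: 1
  Linden: 13
Dover has the most first-place votes.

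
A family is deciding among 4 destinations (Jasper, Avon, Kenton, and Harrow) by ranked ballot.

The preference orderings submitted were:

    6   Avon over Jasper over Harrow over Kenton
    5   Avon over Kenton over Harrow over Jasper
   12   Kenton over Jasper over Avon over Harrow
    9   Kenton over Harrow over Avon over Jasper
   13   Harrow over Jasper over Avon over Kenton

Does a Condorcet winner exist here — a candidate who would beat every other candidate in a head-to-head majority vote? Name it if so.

None — there is no Condorcet winner

Head-to-head results (45 voters total):
Jasper vs Avon: Jasper wins 25–20.
Jasper vs Kenton: Kenton wins 26–19.
Jasper vs Harrow: Harrow wins 27–18.
Avon vs Kenton: Avon wins 24–21.
Avon vs Harrow: Avon wins 23–22.
Kenton vs Harrow: Kenton wins 26–19.
No candidate beats all others: Jasper beats Avon beats Kenton beats Jasper, a majority cycle.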